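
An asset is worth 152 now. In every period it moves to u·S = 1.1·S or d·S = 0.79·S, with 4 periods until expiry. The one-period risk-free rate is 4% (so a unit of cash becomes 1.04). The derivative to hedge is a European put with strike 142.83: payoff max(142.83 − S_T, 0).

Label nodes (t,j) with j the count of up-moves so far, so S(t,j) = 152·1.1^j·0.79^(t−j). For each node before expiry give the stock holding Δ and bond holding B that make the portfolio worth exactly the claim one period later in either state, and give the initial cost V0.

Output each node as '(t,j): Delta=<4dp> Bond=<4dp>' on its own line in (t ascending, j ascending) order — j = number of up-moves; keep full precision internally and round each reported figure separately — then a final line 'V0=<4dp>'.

Risk-neutral probability p* = (R−d)/(u−d) = (1.04−0.79)/(1.1−0.79) = 0.8065.
At expiry t=4: V(4,0)=83.6259, V(4,1)=60.3939, V(4,2)=28.0455, V(4,3)=0.0000, V(4,4)=0.0000
(3,0): S=74.9419. Δ = (V_up−V_dn)/(S_up−S_dn) = (60.3939−83.6259)/(82.4361−59.2041) = -1.0000. V = [p*·60.3939 + (1−p*)·83.6259]/1.04 = 62.3946. B = V − Δ·S = 137.3365.
(3,1): S=104.3495. Δ = (V_up−V_dn)/(S_up−S_dn) = (28.0455−60.3939)/(114.7845−82.4361) = -1.0000. V = [p*·28.0455 + (1−p*)·60.3939]/1.04 = 32.9870. B = V − Δ·S = 137.3365.
(3,2): S=145.2968. Δ = (V_up−V_dn)/(S_up−S_dn) = (0.0000−28.0455)/(159.8265−114.7845) = -0.6227. V = [p*·0.0000 + (1−p*)·28.0455]/1.04 = 5.2194. B = V − Δ·S = 95.6888.
(3,3): S=202.3120. Δ = (V_up−V_dn)/(S_up−S_dn) = (0.0000−0.0000)/(222.5432−159.8265) = 0.0000. V = [p*·0.0000 + (1−p*)·0.0000]/1.04 = 0.0000. B = V − Δ·S = 0.0000.
(2,0): S=94.8632. Δ = (V_up−V_dn)/(S_up−S_dn) = (32.9870−62.3946)/(104.3495−74.9419) = -1.0000. V = [p*·32.9870 + (1−p*)·62.3946]/1.04 = 37.1912. B = V − Δ·S = 132.0544.
(2,1): S=132.0880. Δ = (V_up−V_dn)/(S_up−S_dn) = (5.2194−32.9870)/(145.2968−104.3495) = -0.6781. V = [p*·5.2194 + (1−p*)·32.9870]/1.04 = 10.1863. B = V − Δ·S = 99.7593.
(2,2): S=183.9200. Δ = (V_up−V_dn)/(S_up−S_dn) = (0.0000−5.2194)/(202.3120−145.2968) = -0.0915. V = [p*·0.0000 + (1−p*)·5.2194]/1.04 = 0.9714. B = V − Δ·S = 17.8081.
(1,0): S=120.0800. Δ = (V_up−V_dn)/(S_up−S_dn) = (10.1863−37.1912)/(132.0880−94.8632) = -0.7255. V = [p*·10.1863 + (1−p*)·37.1912]/1.04 = 14.8203. B = V − Δ·S = 101.9327.
(1,1): S=167.2000. Δ = (V_up−V_dn)/(S_up−S_dn) = (0.9714−10.1863)/(183.9200−132.0880) = -0.1778. V = [p*·0.9714 + (1−p*)·10.1863]/1.04 = 2.6489. B = V − Δ·S = 32.3746.
(0,0): S=152.0000. Δ = (V_up−V_dn)/(S_up−S_dn) = (2.6489−14.8203)/(167.2000−120.0800) = -0.2583. V = [p*·2.6489 + (1−p*)·14.8203]/1.04 = 4.8122. B = V − Δ·S = 44.0745.
Check: Δ(0,0)·S0 + B(0,0) = 4.8122 = V0.

(0,0): Delta=-0.2583 Bond=44.0745
(1,0): Delta=-0.7255 Bond=101.9327
(1,1): Delta=-0.1778 Bond=32.3746
(2,0): Delta=-1.0000 Bond=132.0544
(2,1): Delta=-0.6781 Bond=99.7593
(2,2): Delta=-0.0915 Bond=17.8081
(3,0): Delta=-1.0000 Bond=137.3365
(3,1): Delta=-1.0000 Bond=137.3365
(3,2): Delta=-0.6227 Bond=95.6888
(3,3): Delta=0.0000 Bond=0.0000
V0=4.8122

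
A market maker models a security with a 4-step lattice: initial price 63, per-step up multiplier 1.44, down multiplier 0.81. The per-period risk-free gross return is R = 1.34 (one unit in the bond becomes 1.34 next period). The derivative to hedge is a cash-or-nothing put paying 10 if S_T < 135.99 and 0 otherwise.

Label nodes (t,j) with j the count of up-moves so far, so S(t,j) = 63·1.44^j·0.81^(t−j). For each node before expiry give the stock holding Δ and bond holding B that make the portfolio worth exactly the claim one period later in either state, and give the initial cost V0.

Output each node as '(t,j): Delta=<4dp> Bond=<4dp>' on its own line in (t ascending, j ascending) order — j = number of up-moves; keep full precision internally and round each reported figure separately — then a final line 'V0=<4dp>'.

Under the risk-neutral measure, an up-move has probability p* = (R−d)/(u−d) = 0.8413 and values discount at R = 1.34.
Terminal values V(4,·): V(4,0)=10.0000, V(4,1)=10.0000, V(4,2)=10.0000, V(4,3)=0.0000, V(4,4)=0.0000
Node (3,0) S=33.4808: V=(p*·10.0000+(1−p*)·10.0000)/1.34=7.4627; Δ=(10.0000−10.0000)/(48.2123−27.1194)=0.0000; B=V−Δ·S=7.4627
Node (3,1) S=59.5214: V=(p*·10.0000+(1−p*)·10.0000)/1.34=7.4627; Δ=(10.0000−10.0000)/(85.7108−48.2123)=0.0000; B=V−Δ·S=7.4627
Node (3,2) S=105.8158: V=(p*·0.0000+(1−p*)·10.0000)/1.34=1.1846; Δ=(0.0000−10.0000)/(152.3748−85.7108)=-0.1500; B=V−Δ·S=17.0576
Node (3,3) S=188.1170: V=(p*·0.0000+(1−p*)·0.0000)/1.34=0.0000; Δ=(0.0000−0.0000)/(270.8885−152.3748)=0.0000; B=V−Δ·S=0.0000
Node (2,0) S=41.3343: V=(p*·7.4627+(1−p*)·7.4627)/1.34=5.5692; Δ=(7.4627−7.4627)/(59.5214−33.4808)=0.0000; B=V−Δ·S=5.5692
Node (2,1) S=73.4832: V=(p*·1.1846+(1−p*)·7.4627)/1.34=1.6277; Δ=(1.1846−7.4627)/(105.8158−59.5214)=-0.1356; B=V−Δ·S=11.5930
Node (2,2) S=130.6368: V=(p*·0.0000+(1−p*)·1.1846)/1.34=0.1403; Δ=(0.0000−1.1846)/(188.1170−105.8158)=-0.0144; B=V−Δ·S=2.0206
Node (1,0) S=51.0300: V=(p*·1.6277+(1−p*)·5.5692)/1.34=1.6816; Δ=(1.6277−5.5692)/(73.4832−41.3343)=-0.1226; B=V−Δ·S=7.9379
Node (1,1) S=90.7200: V=(p*·0.1403+(1−p*)·1.6277)/1.34=0.2809; Δ=(0.1403−1.6277)/(130.6368−73.4832)=-0.0260; B=V−Δ·S=2.6418
Node (0,0) S=63.0000: V=(p*·0.2809+(1−p*)·1.6816)/1.34=0.3755; Δ=(0.2809−1.6816)/(90.7200−51.0300)=-0.0353; B=V−Δ·S=2.5988
Self-financing check: at every node Δ·S+B equals the discounted successor values.

(0,0): Delta=-0.0353 Bond=2.5988
(1,0): Delta=-0.1226 Bond=7.9379
(1,1): Delta=-0.0260 Bond=2.6418
(2,0): Delta=0.0000 Bond=5.5692
(2,1): Delta=-0.1356 Bond=11.5930
(2,2): Delta=-0.0144 Bond=2.0206
(3,0): Delta=0.0000 Bond=7.4627
(3,1): Delta=0.0000 Bond=7.4627
(3,2): Delta=-0.1500 Bond=17.0576
(3,3): Delta=0.0000 Bond=0.0000
V0=0.3755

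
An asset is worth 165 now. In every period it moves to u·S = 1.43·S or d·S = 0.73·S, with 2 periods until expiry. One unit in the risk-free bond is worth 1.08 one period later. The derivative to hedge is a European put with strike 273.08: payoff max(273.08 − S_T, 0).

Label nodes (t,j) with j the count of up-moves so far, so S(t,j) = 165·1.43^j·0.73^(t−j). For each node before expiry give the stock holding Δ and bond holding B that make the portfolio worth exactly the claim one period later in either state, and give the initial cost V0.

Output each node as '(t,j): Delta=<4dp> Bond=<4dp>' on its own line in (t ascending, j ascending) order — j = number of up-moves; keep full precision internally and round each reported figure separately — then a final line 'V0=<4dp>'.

Since d<R<u, set p* = (R−d)/(u−d) = 0.5000; price each node as the discounted p*-expectation of its children.
Terminal payoffs: V(2,0)=185.1515, V(2,1)=100.8365, V(2,2)=0.0000
Node (1,0) S=120.4500: V=(p*·100.8365+(1−p*)·185.1515)/1.08=132.4019; Δ=(100.8365−185.1515)/(172.2435−87.9285)=-1.0000; B=V−Δ·S=252.8519
Node (1,1) S=235.9500: V=(p*·0.0000+(1−p*)·100.8365)/1.08=46.6836; Δ=(0.0000−100.8365)/(337.4085−172.2435)=-0.6105; B=V−Δ·S=190.7357
Node (0,0) S=165.0000: V=(p*·46.6836+(1−p*)·132.4019)/1.08=82.9099; Δ=(46.6836−132.4019)/(235.9500−120.4500)=-0.7421; B=V−Δ·S=205.3646
Check: Δ(0,0)·S0 + B(0,0) = 82.9099 = V0.

(0,0): Delta=-0.7421 Bond=205.3646
(1,0): Delta=-1.0000 Bond=252.8519
(1,1): Delta=-0.6105 Bond=190.7357
V0=82.9099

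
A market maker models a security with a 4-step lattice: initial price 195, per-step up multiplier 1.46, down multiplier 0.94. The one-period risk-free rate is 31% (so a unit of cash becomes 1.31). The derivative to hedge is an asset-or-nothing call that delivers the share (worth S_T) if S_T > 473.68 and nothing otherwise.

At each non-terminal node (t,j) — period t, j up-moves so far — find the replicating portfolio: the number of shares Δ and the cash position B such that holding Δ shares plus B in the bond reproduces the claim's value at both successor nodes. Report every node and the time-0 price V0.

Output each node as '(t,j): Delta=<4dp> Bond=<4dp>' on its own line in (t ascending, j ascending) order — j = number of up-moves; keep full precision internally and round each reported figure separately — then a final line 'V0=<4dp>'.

No-arbitrage ⇒ martingale measure with p* = (R−d)/(u−d) = 0.7115.
Terminal values V(4,·): V(4,0)=0.0000, V(4,1)=0.0000, V(4,2)=0.0000, V(4,3)=570.4545, V(4,4)=886.0251
(3,0): S=161.9639. Δ = (V_up−V_dn)/(S_up−S_dn) = (0.0000−0.0000)/(236.4673−152.2460) = 0.0000. V = [p*·0.0000 + (1−p*)·0.0000]/1.31 = 0.0000. B = V − Δ·S = 0.0000.
(3,1): S=251.5609. Δ = (V_up−V_dn)/(S_up−S_dn) = (0.0000−0.0000)/(367.2789−236.4673) = 0.0000. V = [p*·0.0000 + (1−p*)·0.0000]/1.31 = 0.0000. B = V − Δ·S = 0.0000.
(3,2): S=390.7223. Δ = (V_up−V_dn)/(S_up−S_dn) = (570.4545−0.0000)/(570.4545−367.2789) = 2.8077. V = [p*·570.4545 + (1−p*)·0.0000]/1.31 = 309.8476. B = V − Δ·S = -787.1804.
(3,3): S=606.8665. Δ = (V_up−V_dn)/(S_up−S_dn) = (886.0251−570.4545)/(886.0251−570.4545) = 1.0000. V = [p*·886.0251 + (1−p*)·570.4545]/1.31 = 606.8665. B = V − Δ·S = 0.0000.
(2,0): S=172.3020. Δ = (V_up−V_dn)/(S_up−S_dn) = (0.0000−0.0000)/(251.5609−161.9639) = 0.0000. V = [p*·0.0000 + (1−p*)·0.0000]/1.31 = 0.0000. B = V − Δ·S = 0.0000.
(2,1): S=267.6180. Δ = (V_up−V_dn)/(S_up−S_dn) = (309.8476−0.0000)/(390.7223−251.5609) = 2.2265. V = [p*·309.8476 + (1−p*)·0.0000]/1.31 = 168.2965. B = V − Δ·S = -427.5642.
(2,2): S=415.6620. Δ = (V_up−V_dn)/(S_up−S_dn) = (606.8665−309.8476)/(606.8665−390.7223) = 1.3742. V = [p*·606.8665 + (1−p*)·309.8476]/1.31 = 397.8534. B = V − Δ·S = -173.3368.
(1,0): S=183.3000. Δ = (V_up−V_dn)/(S_up−S_dn) = (168.2965−0.0000)/(267.6180−172.3020) = 1.7657. V = [p*·168.2965 + (1−p*)·0.0000]/1.31 = 91.4118. B = V − Δ·S = -232.2354.
(1,1): S=284.7000. Δ = (V_up−V_dn)/(S_up−S_dn) = (397.8534−168.2965)/(415.6620−267.6180) = 1.5506. V = [p*·397.8534 + (1−p*)·168.2965]/1.31 = 253.1566. B = V − Δ·S = -188.2990.
(0,0): S=195.0000. Δ = (V_up−V_dn)/(S_up−S_dn) = (253.1566−91.4118)/(284.7000−183.3000) = 1.5951. V = [p*·253.1566 + (1−p*)·91.4118]/1.31 = 157.6331. B = V − Δ·S = -153.4145.
The time-0 hedge costs 157.6331, which is the no-arbitrage price.

(0,0): Delta=1.5951 Bond=-153.4145
(1,0): Delta=1.7657 Bond=-232.2354
(1,1): Delta=1.5506 Bond=-188.2990
(2,0): Delta=0.0000 Bond=0.0000
(2,1): Delta=2.2265 Bond=-427.5642
(2,2): Delta=1.3742 Bond=-173.3368
(3,0): Delta=0.0000 Bond=0.0000
(3,1): Delta=0.0000 Bond=0.0000
(3,2): Delta=2.8077 Bond=-787.1804
(3,3): Delta=1.0000 Bond=0.0000
V0=157.6331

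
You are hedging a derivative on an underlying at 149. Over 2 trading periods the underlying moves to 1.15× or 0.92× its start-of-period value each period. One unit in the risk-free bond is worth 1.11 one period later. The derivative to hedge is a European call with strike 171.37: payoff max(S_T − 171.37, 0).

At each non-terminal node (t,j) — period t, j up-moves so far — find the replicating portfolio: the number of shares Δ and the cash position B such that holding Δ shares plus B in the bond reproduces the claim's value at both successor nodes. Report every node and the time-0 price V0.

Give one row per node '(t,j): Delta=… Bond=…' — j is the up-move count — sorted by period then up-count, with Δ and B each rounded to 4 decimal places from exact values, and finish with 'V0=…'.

Under the risk-neutral measure, an up-move has probability p* = (R−d)/(u−d) = 0.8261 and values discount at R = 1.11.
Terminal values V(2,·): V(2,0)=0.0000, V(2,1)=0.0000, V(2,2)=25.6825
(1,0): S=137.0800. Δ = (V_up−V_dn)/(S_up−S_dn) = (0.0000−0.0000)/(157.6420−126.1136) = 0.0000. V = [p*·0.0000 + (1−p*)·0.0000]/1.11 = 0.0000. B = V − Δ·S = 0.0000.
(1,1): S=171.3500. Δ = (V_up−V_dn)/(S_up−S_dn) = (25.6825−0.0000)/(197.0525−157.6420) = 0.6517. V = [p*·25.6825 + (1−p*)·0.0000]/1.11 = 19.1135. B = V − Δ·S = -92.5495.
(0,0): S=149.0000. Δ = (V_up−V_dn)/(S_up−S_dn) = (19.1135−0.0000)/(171.3500−137.0800) = 0.5577. V = [p*·19.1135 + (1−p*)·0.0000]/1.11 = 14.2247. B = V − Δ·S = -68.8775.
Self-financing check: at every node Δ·S+B equals the discounted successor values.

(0,0): Delta=0.5577 Bond=-68.8775
(1,0): Delta=0.0000 Bond=0.0000
(1,1): Delta=0.6517 Bond=-92.5495
V0=14.2247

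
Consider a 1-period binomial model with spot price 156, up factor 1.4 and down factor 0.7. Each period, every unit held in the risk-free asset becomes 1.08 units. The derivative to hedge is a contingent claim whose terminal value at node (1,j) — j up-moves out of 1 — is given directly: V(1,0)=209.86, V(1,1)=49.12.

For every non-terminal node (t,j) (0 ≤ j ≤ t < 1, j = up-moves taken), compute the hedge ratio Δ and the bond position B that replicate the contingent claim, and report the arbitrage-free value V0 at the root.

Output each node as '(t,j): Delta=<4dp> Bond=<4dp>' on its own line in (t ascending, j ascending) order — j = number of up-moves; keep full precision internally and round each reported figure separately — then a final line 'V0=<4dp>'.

Risk-neutral probability p* = (R−d)/(u−d) = (1.08−0.7)/(1.4−0.7) = 0.5429.
Payoff layer (t=1): V(1,0)=209.8600, V(1,1)=49.1200
(0,0): S=156.0000. Δ = (V_up−V_dn)/(S_up−S_dn) = (49.1200−209.8600)/(218.4000−109.2000) = -1.4720. V = [p*·49.1200 + (1−p*)·209.8600]/1.08 = 113.5196. B = V − Δ·S = 343.1481.
Check: Δ(0,0)·S0 + B(0,0) = 113.5196 = V0.

(0,0): Delta=-1.4720 Bond=343.1481
V0=113.5196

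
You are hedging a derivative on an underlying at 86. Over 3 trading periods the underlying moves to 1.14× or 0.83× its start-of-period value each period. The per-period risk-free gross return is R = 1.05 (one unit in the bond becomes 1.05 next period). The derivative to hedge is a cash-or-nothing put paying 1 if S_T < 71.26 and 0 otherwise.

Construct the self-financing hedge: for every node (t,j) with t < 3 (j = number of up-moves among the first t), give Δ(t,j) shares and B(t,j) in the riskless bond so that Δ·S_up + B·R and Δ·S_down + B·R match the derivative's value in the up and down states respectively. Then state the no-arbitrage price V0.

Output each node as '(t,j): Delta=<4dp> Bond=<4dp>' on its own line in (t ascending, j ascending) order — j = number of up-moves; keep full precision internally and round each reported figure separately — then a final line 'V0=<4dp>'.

(0,0): Delta=-0.0140 Bond=1.3818
(1,0): Delta=-0.0305 Bond=2.6305
(1,1): Delta=-0.0091 Bond=0.9684
(2,0): Delta=0.0000 Bond=0.9524
(2,1): Delta=-0.0396 Bond=3.5023
(2,2): Delta=0.0000 Bond=0.0000
V0=0.1762

Risk-neutral probability p* = (R−d)/(u−d) = (1.05−0.83)/(1.14−0.83) = 0.7097.
Terminal values V(3,·): V(3,0)=1.0000, V(3,1)=1.0000, V(3,2)=0.0000, V(3,3)=0.0000
  t=2,j=0: stock 59.2454 → up 67.5398 (V=1.0000), down 49.1737 (V=1.0000). Price 0.9524; hedge Δ=0.0000, bond B=0.9524.
  t=2,j=1: stock 81.3732 → up 92.7654 (V=0.0000), down 67.5398 (V=1.0000). Price 0.2765; hedge Δ=-0.0396, bond B=3.5023.
  t=2,j=2: stock 111.7656 → up 127.4128 (V=0.0000), down 92.7654 (V=0.0000). Price 0.0000; hedge Δ=0.0000, bond B=0.0000.
  t=1,j=0: stock 71.3800 → up 81.3732 (V=0.2765), down 59.2454 (V=0.9524). Price 0.4502; hedge Δ=-0.0305, bond B=2.6305.
  t=1,j=1: stock 98.0400 → up 111.7656 (V=0.0000), down 81.3732 (V=0.2765). Price 0.0765; hedge Δ=-0.0091, bond B=0.9684.
  t=0,j=0: stock 86.0000 → up 98.0400 (V=0.0765), down 71.3800 (V=0.4502). Price 0.1762; hedge Δ=-0.0140, bond B=1.3818.
Check: Δ(0,0)·S0 + B(0,0) = 0.1762 = V0.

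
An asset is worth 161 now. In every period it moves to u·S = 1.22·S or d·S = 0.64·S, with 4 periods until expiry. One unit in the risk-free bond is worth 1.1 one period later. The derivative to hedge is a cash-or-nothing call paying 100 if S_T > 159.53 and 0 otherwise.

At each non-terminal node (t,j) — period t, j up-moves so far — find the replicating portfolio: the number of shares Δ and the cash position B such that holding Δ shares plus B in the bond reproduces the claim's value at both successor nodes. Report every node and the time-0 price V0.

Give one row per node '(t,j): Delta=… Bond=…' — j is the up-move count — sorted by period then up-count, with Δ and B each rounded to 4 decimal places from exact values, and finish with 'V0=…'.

Under the risk-neutral measure, an up-move has probability p* = (R−d)/(u−d) = 0.7931 and values discount at R = 1.1.
At expiry t=4: V(4,0)=0.0000, V(4,1)=0.0000, V(4,2)=0.0000, V(4,3)=100.0000, V(4,4)=100.0000
Node (3,0) S=42.2052: V=(p*·0.0000+(1−p*)·0.0000)/1.1=0.0000; Δ=(0.0000−0.0000)/(51.4903−27.0113)=0.0000; B=V−Δ·S=0.0000
Node (3,1) S=80.4536: V=(p*·0.0000+(1−p*)·0.0000)/1.1=0.0000; Δ=(0.0000−0.0000)/(98.1534−51.4903)=0.0000; B=V−Δ·S=0.0000
Node (3,2) S=153.3647: V=(p*·100.0000+(1−p*)·0.0000)/1.1=72.1003; Δ=(100.0000−0.0000)/(187.1050−98.1534)=1.1242; B=V−Δ·S=-100.3135
Node (3,3) S=292.3515: V=(p*·100.0000+(1−p*)·100.0000)/1.1=90.9091; Δ=(100.0000−100.0000)/(356.6689−187.1050)=0.0000; B=V−Δ·S=90.9091
Node (2,0) S=65.9456: V=(p*·0.0000+(1−p*)·0.0000)/1.1=0.0000; Δ=(0.0000−0.0000)/(80.4536−42.2052)=0.0000; B=V−Δ·S=0.0000
Node (2,1) S=125.7088: V=(p*·72.1003+(1−p*)·0.0000)/1.1=51.9846; Δ=(72.1003−0.0000)/(153.3647−80.4536)=0.9889; B=V−Δ·S=-72.3263
Node (2,2) S=239.6324: V=(p*·90.9091+(1−p*)·72.1003)/1.1=79.1069; Δ=(90.9091−72.1003)/(292.3515−153.3647)=0.1353; B=V−Δ·S=46.6780
Node (1,0) S=103.0400: V=(p*·51.9846+(1−p*)·0.0000)/1.1=37.4810; Δ=(51.9846−0.0000)/(125.7088−65.9456)=0.8698; B=V−Δ·S=-52.1475
Node (1,1) S=196.4200: V=(p*·79.1069+(1−p*)·51.9846)/1.1=66.8140; Δ=(79.1069−51.9846)/(239.6324−125.7088)=0.2381; B=V−Δ·S=20.0513
Node (0,0) S=161.0000: V=(p*·66.8140+(1−p*)·37.4810)/1.1=55.2228; Δ=(66.8140−37.4810)/(196.4200−103.0400)=0.3141; B=V−Δ·S=4.6487
Each (Δ,B) replicates both successor values, so the strategy is self-financing and V0 is arbitrage-free.

(0,0): Delta=0.3141 Bond=4.6487
(1,0): Delta=0.8698 Bond=-52.1475
(1,1): Delta=0.2381 Bond=20.0513
(2,0): Delta=0.0000 Bond=0.0000
(2,1): Delta=0.9889 Bond=-72.3263
(2,2): Delta=0.1353 Bond=46.6780
(3,0): Delta=0.0000 Bond=0.0000
(3,1): Delta=0.0000 Bond=0.0000
(3,2): Delta=1.1242 Bond=-100.3135
(3,3): Delta=0.0000 Bond=90.9091
V0=55.2228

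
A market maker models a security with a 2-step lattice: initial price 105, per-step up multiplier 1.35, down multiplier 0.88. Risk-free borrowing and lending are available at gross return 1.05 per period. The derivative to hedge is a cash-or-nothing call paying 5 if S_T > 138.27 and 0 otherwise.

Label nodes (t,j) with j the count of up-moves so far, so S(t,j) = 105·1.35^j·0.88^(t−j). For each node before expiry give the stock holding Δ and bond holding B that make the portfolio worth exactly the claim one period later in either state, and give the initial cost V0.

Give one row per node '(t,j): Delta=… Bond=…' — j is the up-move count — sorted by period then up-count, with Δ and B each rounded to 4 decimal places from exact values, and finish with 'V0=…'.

The replicating-portfolio and risk-neutral prices coincide; use p* = (1.05−0.88)/(1.35−0.88) = 0.3617 for the latter.
Terminal values V(2,·): V(2,0)=0.0000, V(2,1)=0.0000, V(2,2)=5.0000
(1,0): S=92.4000. Δ = (V_up−V_dn)/(S_up−S_dn) = (0.0000−0.0000)/(124.7400−81.3120) = 0.0000. V = [p*·0.0000 + (1−p*)·0.0000]/1.05 = 0.0000. B = V − Δ·S = 0.0000.
(1,1): S=141.7500. Δ = (V_up−V_dn)/(S_up−S_dn) = (5.0000−0.0000)/(191.3625−124.7400) = 0.0750. V = [p*·5.0000 + (1−p*)·0.0000]/1.05 = 1.7224. B = V − Δ·S = -8.9159.
(0,0): S=105.0000. Δ = (V_up−V_dn)/(S_up−S_dn) = (1.7224−0.0000)/(141.7500−92.4000) = 0.0349. V = [p*·1.7224 + (1−p*)·0.0000]/1.05 = 0.5933. B = V − Δ·S = -3.0713.
Root portfolio cost Δ·105+B reproduces V0=0.5933.

(0,0): Delta=0.0349 Bond=-3.0713
(1,0): Delta=0.0000 Bond=0.0000
(1,1): Delta=0.0750 Bond=-8.9159
V0=0.5933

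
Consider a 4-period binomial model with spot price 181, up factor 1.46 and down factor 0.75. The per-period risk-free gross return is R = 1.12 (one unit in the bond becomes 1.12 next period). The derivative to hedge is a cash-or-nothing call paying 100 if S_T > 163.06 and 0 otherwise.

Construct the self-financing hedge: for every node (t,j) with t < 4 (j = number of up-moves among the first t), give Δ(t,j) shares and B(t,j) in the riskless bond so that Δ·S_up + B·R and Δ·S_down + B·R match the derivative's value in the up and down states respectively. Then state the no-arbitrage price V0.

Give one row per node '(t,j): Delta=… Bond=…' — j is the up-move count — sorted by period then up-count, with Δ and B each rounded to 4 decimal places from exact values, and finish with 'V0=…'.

Under the risk-neutral measure, an up-move has probability p* = (R−d)/(u−d) = 0.5211 and values discount at R = 1.12.
Payoff layer (t=4): V(4,0)=0.0000, V(4,1)=0.0000, V(4,2)=100.0000, V(4,3)=100.0000, V(4,4)=100.0000
  t=3,j=0: stock 76.3594 → up 111.4847 (V=0.0000), down 57.2695 (V=0.0000). Price 0.0000; hedge Δ=0.0000, bond B=0.0000.
  t=3,j=1: stock 148.6463 → up 217.0235 (V=100.0000), down 111.4847 (V=0.0000). Price 46.5292; hedge Δ=0.9475, bond B=-94.3159.
  t=3,j=2: stock 289.3647 → up 422.4725 (V=100.0000), down 217.0235 (V=100.0000). Price 89.2857; hedge Δ=0.0000, bond B=89.2857.
  t=3,j=3: stock 563.2966 → up 822.4131 (V=100.0000), down 422.4725 (V=100.0000). Price 89.2857; hedge Δ=0.0000, bond B=89.2857.
  t=2,j=0: stock 101.8125 → up 148.6463 (V=46.5292), down 76.3594 (V=0.0000). Price 21.6496; hedge Δ=0.6437, bond B=-43.8844.
  t=2,j=1: stock 198.1950 → up 289.3647 (V=89.2857), down 148.6463 (V=46.5292). Price 61.4382; hedge Δ=0.3038, bond B=1.2177.
  t=2,j=2: stock 385.8196 → up 563.2966 (V=89.2857), down 289.3647 (V=89.2857). Price 79.7194; hedge Δ=0.0000, bond B=79.7194.
  t=1,j=0: stock 135.7500 → up 198.1950 (V=61.4382), down 101.8125 (V=21.6496). Price 37.8433; hedge Δ=0.4128, bond B=-18.1969.
  t=1,j=1: stock 264.2600 → up 385.8196 (V=79.7194), down 198.1950 (V=61.4382). Price 63.3616; hedge Δ=0.0974, bond B=37.6134.
  t=0,j=0: stock 181.0000 → up 264.2600 (V=63.3616), down 135.7500 (V=37.8433). Price 45.6621; hedge Δ=0.1986, bond B=9.7209.
The time-0 hedge costs 45.6621, which is the no-arbitrage price.

(0,0): Delta=0.1986 Bond=9.7209
(1,0): Delta=0.4128 Bond=-18.1969
(1,1): Delta=0.0974 Bond=37.6134
(2,0): Delta=0.6437 Bond=-43.8844
(2,1): Delta=0.3038 Bond=1.2177
(2,2): Delta=0.0000 Bond=79.7194
(3,0): Delta=0.0000 Bond=0.0000
(3,1): Delta=0.9475 Bond=-94.3159
(3,2): Delta=0.0000 Bond=89.2857
(3,3): Delta=0.0000 Bond=89.2857
V0=45.6621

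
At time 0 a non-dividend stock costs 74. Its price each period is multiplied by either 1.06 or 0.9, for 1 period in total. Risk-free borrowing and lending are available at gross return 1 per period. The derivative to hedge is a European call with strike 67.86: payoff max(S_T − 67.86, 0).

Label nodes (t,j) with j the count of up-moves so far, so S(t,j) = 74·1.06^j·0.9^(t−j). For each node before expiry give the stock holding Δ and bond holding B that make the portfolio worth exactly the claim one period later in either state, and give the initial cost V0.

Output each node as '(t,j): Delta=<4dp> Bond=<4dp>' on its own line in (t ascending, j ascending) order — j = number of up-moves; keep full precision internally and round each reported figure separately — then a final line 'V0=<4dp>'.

(0,0): Delta=0.8936 Bond=-59.5125
V0=6.6125

Under the risk-neutral measure, an up-move has probability p* = (R−d)/(u−d) = 0.6250 and values discount at R = 1.
Payoff layer (t=1): V(1,0)=0.0000, V(1,1)=10.5800
(0,0): S=74.0000. Δ = (V_up−V_dn)/(S_up−S_dn) = (10.5800−0.0000)/(78.4400−66.6000) = 0.8936. V = [p*·10.5800 + (1−p*)·0.0000]/1 = 6.6125. B = V − Δ·S = -59.5125.
The time-0 hedge costs 6.6125, which is the no-arbitrage price.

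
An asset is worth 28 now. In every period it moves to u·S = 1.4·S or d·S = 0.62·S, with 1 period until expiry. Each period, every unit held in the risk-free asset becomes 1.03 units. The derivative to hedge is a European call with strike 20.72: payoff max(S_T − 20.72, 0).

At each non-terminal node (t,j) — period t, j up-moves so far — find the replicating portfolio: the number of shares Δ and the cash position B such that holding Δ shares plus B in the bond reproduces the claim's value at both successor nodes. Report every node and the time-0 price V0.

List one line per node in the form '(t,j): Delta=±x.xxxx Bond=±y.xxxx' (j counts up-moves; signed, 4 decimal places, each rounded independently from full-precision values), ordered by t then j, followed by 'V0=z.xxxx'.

No-arbitrage ⇒ martingale measure with p* = (R−d)/(u−d) = 0.5256.
At expiry t=1: V(1,0)=0.0000, V(1,1)=18.4800
  t=0,j=0: stock 28.0000 → up 39.2000 (V=18.4800), down 17.3600 (V=0.0000). Price 9.4309; hedge Δ=0.8462, bond B=-14.2614.
Self-financing check: at every node Δ·S+B equals the discounted successor values.

(0,0): Delta=0.8462 Bond=-14.2614
V0=9.4309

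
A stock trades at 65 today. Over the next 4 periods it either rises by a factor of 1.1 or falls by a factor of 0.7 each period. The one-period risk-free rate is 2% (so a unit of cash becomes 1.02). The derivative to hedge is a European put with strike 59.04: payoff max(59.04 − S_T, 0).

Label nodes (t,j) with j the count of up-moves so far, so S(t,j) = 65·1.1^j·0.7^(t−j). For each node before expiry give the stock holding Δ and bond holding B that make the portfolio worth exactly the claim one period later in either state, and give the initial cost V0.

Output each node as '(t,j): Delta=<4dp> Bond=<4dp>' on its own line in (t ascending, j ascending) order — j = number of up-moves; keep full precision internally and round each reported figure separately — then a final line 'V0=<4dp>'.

Under the risk-neutral measure, an up-move has probability p* = (R−d)/(u−d) = 0.8000 and values discount at R = 1.02.
Terminal values V(4,·): V(4,0)=43.4335, V(4,1)=34.5155, V(4,2)=20.5015, V(4,3)=0.0000, V(4,4)=0.0000
(3,0): S=22.2950. Δ = (V_up−V_dn)/(S_up−S_dn) = (34.5155−43.4335)/(24.5245−15.6065) = -1.0000. V = [p*·34.5155 + (1−p*)·43.4335]/1.02 = 35.5874. B = V − Δ·S = 57.8824.
(3,1): S=35.0350. Δ = (V_up−V_dn)/(S_up−S_dn) = (20.5015−34.5155)/(38.5385−24.5245) = -1.0000. V = [p*·20.5015 + (1−p*)·34.5155]/1.02 = 22.8474. B = V − Δ·S = 57.8824.
(3,2): S=55.0550. Δ = (V_up−V_dn)/(S_up−S_dn) = (0.0000−20.5015)/(60.5605−38.5385) = -0.9310. V = [p*·0.0000 + (1−p*)·20.5015]/1.02 = 4.0199. B = V − Δ·S = 55.2737.
(3,3): S=86.5150. Δ = (V_up−V_dn)/(S_up−S_dn) = (0.0000−0.0000)/(95.1665−60.5605) = 0.0000. V = [p*·0.0000 + (1−p*)·0.0000]/1.02 = 0.0000. B = V − Δ·S = 0.0000.
(2,0): S=31.8500. Δ = (V_up−V_dn)/(S_up−S_dn) = (22.8474−35.5874)/(35.0350−22.2950) = -1.0000. V = [p*·22.8474 + (1−p*)·35.5874]/1.02 = 24.8974. B = V − Δ·S = 56.7474.
(2,1): S=50.0500. Δ = (V_up−V_dn)/(S_up−S_dn) = (4.0199−22.8474)/(55.0550−35.0350) = -0.9404. V = [p*·4.0199 + (1−p*)·22.8474]/1.02 = 7.6327. B = V − Δ·S = 54.7014.
(2,2): S=78.6500. Δ = (V_up−V_dn)/(S_up−S_dn) = (0.0000−4.0199)/(86.5150−55.0550) = -0.1278. V = [p*·0.0000 + (1−p*)·4.0199]/1.02 = 0.7882. B = V − Δ·S = 10.8380.
(1,0): S=45.5000. Δ = (V_up−V_dn)/(S_up−S_dn) = (7.6327−24.8974)/(50.0500−31.8500) = -0.9486. V = [p*·7.6327 + (1−p*)·24.8974]/1.02 = 10.8683. B = V − Δ·S = 54.0300.
(1,1): S=71.5000. Δ = (V_up−V_dn)/(S_up−S_dn) = (0.7882−7.6327)/(78.6500−50.0500) = -0.2393. V = [p*·0.7882 + (1−p*)·7.6327]/1.02 = 2.1148. B = V − Δ·S = 19.2261.
(0,0): S=65.0000. Δ = (V_up−V_dn)/(S_up−S_dn) = (2.1148−10.8683)/(71.5000−45.5000) = -0.3367. V = [p*·2.1148 + (1−p*)·10.8683]/1.02 = 3.7897. B = V − Δ·S = 25.6734.
Self-financing check: at every node Δ·S+B equals the discounted successor values.

(0,0): Delta=-0.3367 Bond=25.6734
(1,0): Delta=-0.9486 Bond=54.0300
(1,1): Delta=-0.2393 Bond=19.2261
(2,0): Delta=-1.0000 Bond=56.7474
(2,1): Delta=-0.9404 Bond=54.7014
(2,2): Delta=-0.1278 Bond=10.8380
(3,0): Delta=-1.0000 Bond=57.8824
(3,1): Delta=-1.0000 Bond=57.8824
(3,2): Delta=-0.9310 Bond=55.2737
(3,3): Delta=0.0000 Bond=0.0000
V0=3.7897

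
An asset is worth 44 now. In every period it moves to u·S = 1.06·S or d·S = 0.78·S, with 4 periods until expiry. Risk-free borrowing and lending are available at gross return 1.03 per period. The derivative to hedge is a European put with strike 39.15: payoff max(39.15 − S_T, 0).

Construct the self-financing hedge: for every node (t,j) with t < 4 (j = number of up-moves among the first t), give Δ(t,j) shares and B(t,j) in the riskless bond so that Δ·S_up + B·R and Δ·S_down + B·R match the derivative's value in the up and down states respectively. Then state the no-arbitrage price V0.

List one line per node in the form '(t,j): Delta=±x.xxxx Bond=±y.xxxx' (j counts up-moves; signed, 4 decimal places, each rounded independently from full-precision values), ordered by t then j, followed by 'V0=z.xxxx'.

Under the risk-neutral measure, an up-move has probability p* = (R−d)/(u−d) = 0.8929 and values discount at R = 1.03.
At expiry t=4: V(4,0)=22.8634, V(4,1)=17.0169, V(4,2)=9.0717, V(4,3)=0.0000, V(4,4)=0.0000
  t=3,j=0: stock 20.8803 → up 22.1331 (V=17.0169), down 16.2866 (V=22.8634). Price 17.1294; hedge Δ=-1.0000, bond B=38.0097.
  t=3,j=1: stock 28.3758 → up 30.0783 (V=9.0717), down 22.1331 (V=17.0169). Price 9.6339; hedge Δ=-1.0000, bond B=38.0097.
  t=3,j=2: stock 38.5620 → up 40.8757 (V=0.0000), down 30.0783 (V=9.0717). Price 0.9437; hedge Δ=-0.8402, bond B=33.3425.
  t=3,j=3: stock 52.4047 → up 55.5490 (V=0.0000), down 40.8757 (V=0.0000). Price 0.0000; hedge Δ=0.0000, bond B=0.0000.
  t=2,j=0: stock 26.7696 → up 28.3758 (V=9.6339), down 20.8803 (V=17.1294). Price 10.1330; hedge Δ=-1.0000, bond B=36.9026.
  t=2,j=1: stock 36.3792 → up 38.5620 (V=0.9437), down 28.3758 (V=9.6339). Price 1.8202; hedge Δ=-0.8531, bond B=32.8569.
  t=2,j=2: stock 49.4384 → up 52.4047 (V=0.0000), down 38.5620 (V=0.9437). Price 0.0982; hedge Δ=-0.0682, bond B=3.4684.
  t=1,j=0: stock 34.3200 → up 36.3792 (V=1.8202), down 26.7696 (V=10.1330). Price 2.6319; hedge Δ=-0.8651, bond B=32.3207.
  t=1,j=1: stock 46.6400 → up 49.4384 (V=0.0982), down 36.3792 (V=1.8202). Price 0.2744; hedge Δ=-0.1319, bond B=6.4244.
  t=0,j=0: stock 44.0000 → up 46.6400 (V=0.2744), down 34.3200 (V=2.6319). Price 0.5117; hedge Δ=-0.1914, bond B=8.9311.
Check: Δ(0,0)·S0 + B(0,0) = 0.5117 = V0.

(0,0): Delta=-0.1914 Bond=8.9311
(1,0): Delta=-0.8651 Bond=32.3207
(1,1): Delta=-0.1319 Bond=6.4244
(2,0): Delta=-1.0000 Bond=36.9026
(2,1): Delta=-0.8531 Bond=32.8569
(2,2): Delta=-0.0682 Bond=3.4684
(3,0): Delta=-1.0000 Bond=38.0097
(3,1): Delta=-1.0000 Bond=38.0097
(3,2): Delta=-0.8402 Bond=33.3425
(3,3): Delta=0.0000 Bond=0.0000
V0=0.5117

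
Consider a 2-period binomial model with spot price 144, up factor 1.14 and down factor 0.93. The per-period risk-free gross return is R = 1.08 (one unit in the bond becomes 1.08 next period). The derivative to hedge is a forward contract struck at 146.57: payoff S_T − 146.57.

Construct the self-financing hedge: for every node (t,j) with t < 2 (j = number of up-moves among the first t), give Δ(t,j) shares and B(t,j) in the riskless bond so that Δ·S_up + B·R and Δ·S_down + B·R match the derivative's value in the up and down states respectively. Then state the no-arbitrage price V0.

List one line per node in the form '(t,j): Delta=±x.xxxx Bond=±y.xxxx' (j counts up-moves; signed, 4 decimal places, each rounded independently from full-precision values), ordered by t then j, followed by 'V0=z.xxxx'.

(0,0): Delta=1.0000 Bond=-125.6602
(1,0): Delta=1.0000 Bond=-135.7130
(1,1): Delta=1.0000 Bond=-135.7130
V0=18.3398

Risk-neutral probability p* = (R−d)/(u−d) = (1.08−0.93)/(1.14−0.93) = 0.7143.
Terminal values V(2,·): V(2,0)=-22.0244, V(2,1)=6.0988, V(2,2)=40.5724
Node (1,0) S=133.9200: V=(p*·6.0988+(1−p*)·-22.0244)/1.08=-1.7930; Δ=(6.0988−-22.0244)/(152.6688−124.5456)=1.0000; B=V−Δ·S=-135.7130
Node (1,1) S=164.1600: V=(p*·40.5724+(1−p*)·6.0988)/1.08=28.4470; Δ=(40.5724−6.0988)/(187.1424−152.6688)=1.0000; B=V−Δ·S=-135.7130
Node (0,0) S=144.0000: V=(p*·28.4470+(1−p*)·-1.7930)/1.08=18.3398; Δ=(28.4470−-1.7930)/(164.1600−133.9200)=1.0000; B=V−Δ·S=-125.6602
The time-0 hedge costs 18.3398, which is the no-arbitrage price.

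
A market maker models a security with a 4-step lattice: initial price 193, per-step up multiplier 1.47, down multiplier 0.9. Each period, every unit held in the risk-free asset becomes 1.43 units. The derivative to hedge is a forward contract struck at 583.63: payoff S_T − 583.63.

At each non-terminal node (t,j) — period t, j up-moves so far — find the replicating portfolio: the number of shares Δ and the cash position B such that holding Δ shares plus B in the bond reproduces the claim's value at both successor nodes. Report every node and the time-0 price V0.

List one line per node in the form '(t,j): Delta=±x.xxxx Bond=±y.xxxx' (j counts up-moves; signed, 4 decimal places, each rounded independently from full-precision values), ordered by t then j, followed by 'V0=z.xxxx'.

Since d<R<u, set p* = (R−d)/(u−d) = 0.9298; price each node as the discounted p*-expectation of its children.
At expiry t=4: V(4,0)=-457.0027, V(4,1)=-376.8054, V(4,2)=-245.8165, V(4,3)=-31.8680, V(4,4)=317.5813
(3,0): S=140.6970. Δ = (V_up−V_dn)/(S_up−S_dn) = (-376.8054−-457.0027)/(206.8246−126.6273) = 1.0000. V = [p*·-376.8054 + (1−p*)·-457.0027]/1.43 = -267.4359. B = V − Δ·S = -408.1329.
(3,1): S=229.8051. Δ = (V_up−V_dn)/(S_up−S_dn) = (-245.8165−-376.8054)/(337.8135−206.8246) = 1.0000. V = [p*·-245.8165 + (1−p*)·-376.8054]/1.43 = -178.3278. B = V − Δ·S = -408.1329.
(3,2): S=375.3483. Δ = (V_up−V_dn)/(S_up−S_dn) = (-31.8680−-245.8165)/(551.7620−337.8135) = 1.0000. V = [p*·-31.8680 + (1−p*)·-245.8165]/1.43 = -32.7845. B = V − Δ·S = -408.1329.
(3,3): S=613.0689. Δ = (V_up−V_dn)/(S_up−S_dn) = (317.5813−-31.8680)/(901.2113−551.7620) = 1.0000. V = [p*·317.5813 + (1−p*)·-31.8680]/1.43 = 204.9361. B = V − Δ·S = -408.1329.
(2,0): S=156.3300. Δ = (V_up−V_dn)/(S_up−S_dn) = (-178.3278−-267.4359)/(229.8051−140.6970) = 1.0000. V = [p*·-178.3278 + (1−p*)·-267.4359]/1.43 = -129.0776. B = V − Δ·S = -285.4076.
(2,1): S=255.3390. Δ = (V_up−V_dn)/(S_up−S_dn) = (-32.7845−-178.3278)/(375.3483−229.8051) = 1.0000. V = [p*·-32.7845 + (1−p*)·-178.3278]/1.43 = -30.0686. B = V − Δ·S = -285.4076.
(2,2): S=417.0537. Δ = (V_up−V_dn)/(S_up−S_dn) = (204.9361−-32.7845)/(613.0689−375.3483) = 1.0000. V = [p*·204.9361 + (1−p*)·-32.7845]/1.43 = 131.6461. B = V − Δ·S = -285.4076.
(1,0): S=173.7000. Δ = (V_up−V_dn)/(S_up−S_dn) = (-30.0686−-129.0776)/(255.3390−156.3300) = 1.0000. V = [p*·-30.0686 + (1−p*)·-129.0776]/1.43 = -25.8857. B = V − Δ·S = -199.5857.
(1,1): S=283.7100. Δ = (V_up−V_dn)/(S_up−S_dn) = (131.6461−-30.0686)/(417.0537−255.3390) = 1.0000. V = [p*·131.6461 + (1−p*)·-30.0686]/1.43 = 84.1243. B = V − Δ·S = -199.5857.
(0,0): S=193.0000. Δ = (V_up−V_dn)/(S_up−S_dn) = (84.1243−-25.8857)/(283.7100−173.7000) = 1.0000. V = [p*·84.1243 + (1−p*)·-25.8857]/1.43 = 53.4296. B = V − Δ·S = -139.5704.
Self-financing check: at every node Δ·S+B equals the discounted successor values.

(0,0): Delta=1.0000 Bond=-139.5704
(1,0): Delta=1.0000 Bond=-199.5857
(1,1): Delta=1.0000 Bond=-199.5857
(2,0): Delta=1.0000 Bond=-285.4076
(2,1): Delta=1.0000 Bond=-285.4076
(2,2): Delta=1.0000 Bond=-285.4076
(3,0): Delta=1.0000 Bond=-408.1329
(3,1): Delta=1.0000 Bond=-408.1329
(3,2): Delta=1.0000 Bond=-408.1329
(3,3): Delta=1.0000 Bond=-408.1329
V0=53.4296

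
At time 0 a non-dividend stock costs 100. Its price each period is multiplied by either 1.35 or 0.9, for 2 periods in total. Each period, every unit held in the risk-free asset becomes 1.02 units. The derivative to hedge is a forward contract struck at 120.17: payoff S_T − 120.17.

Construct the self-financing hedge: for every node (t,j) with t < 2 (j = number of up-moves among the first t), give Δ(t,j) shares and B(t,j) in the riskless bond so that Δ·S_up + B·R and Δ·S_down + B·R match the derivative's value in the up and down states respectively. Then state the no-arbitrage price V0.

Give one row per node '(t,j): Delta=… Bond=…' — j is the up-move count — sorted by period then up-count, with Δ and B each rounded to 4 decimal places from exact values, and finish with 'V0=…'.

(0,0): Delta=1.0000 Bond=-115.5037
(1,0): Delta=1.0000 Bond=-117.8137
(1,1): Delta=1.0000 Bond=-117.8137
V0=-15.5037

Risk-neutral probability p* = (R−d)/(u−d) = (1.02−0.9)/(1.35−0.9) = 0.2667.
Terminal payoffs: V(2,0)=-39.1700, V(2,1)=1.3300, V(2,2)=62.0800
Node (1,0) S=90.0000: V=(p*·1.3300+(1−p*)·-39.1700)/1.02=-27.8137; Δ=(1.3300−-39.1700)/(121.5000−81.0000)=1.0000; B=V−Δ·S=-117.8137
Node (1,1) S=135.0000: V=(p*·62.0800+(1−p*)·1.3300)/1.02=17.1863; Δ=(62.0800−1.3300)/(182.2500−121.5000)=1.0000; B=V−Δ·S=-117.8137
Node (0,0) S=100.0000: V=(p*·17.1863+(1−p*)·-27.8137)/1.02=-15.5037; Δ=(17.1863−-27.8137)/(135.0000−90.0000)=1.0000; B=V−Δ·S=-115.5037
Check: Δ(0,0)·S0 + B(0,0) = -15.5037 = V0.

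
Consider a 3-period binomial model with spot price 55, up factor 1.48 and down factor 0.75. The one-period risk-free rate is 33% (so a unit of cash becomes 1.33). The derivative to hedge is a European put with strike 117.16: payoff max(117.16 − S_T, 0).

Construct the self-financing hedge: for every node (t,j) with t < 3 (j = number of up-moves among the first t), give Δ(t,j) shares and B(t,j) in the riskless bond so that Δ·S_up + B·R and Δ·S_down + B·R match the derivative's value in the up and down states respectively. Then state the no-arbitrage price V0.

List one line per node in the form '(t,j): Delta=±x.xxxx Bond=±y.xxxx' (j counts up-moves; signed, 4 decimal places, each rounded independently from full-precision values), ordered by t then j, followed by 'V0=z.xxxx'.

(0,0): Delta=-0.4566 Bond=32.9452
(1,0): Delta=-1.0000 Bond=66.2333
(1,1): Delta=-0.3854 Bond=38.0199
(2,0): Delta=-1.0000 Bond=88.0902
(2,1): Delta=-1.0000 Bond=88.0902
(2,2): Delta=-0.3048 Bond=40.8620
V0=7.8334

No-arbitrage ⇒ martingale measure with p* = (R−d)/(u−d) = 0.7945.
Terminal values V(3,·): V(3,0)=93.9569, V(3,1)=71.3725, V(3,2)=26.8060, V(3,3)=0.0000
(2,0): S=30.9375. Δ = (V_up−V_dn)/(S_up−S_dn) = (71.3725−93.9569)/(45.7875−23.2031) = -1.0000. V = [p*·71.3725 + (1−p*)·93.9569]/1.33 = 57.1527. B = V − Δ·S = 88.0902.
(2,1): S=61.0500. Δ = (V_up−V_dn)/(S_up−S_dn) = (26.8060−71.3725)/(90.3540−45.7875) = -1.0000. V = [p*·26.8060 + (1−p*)·71.3725]/1.33 = 27.0402. B = V − Δ·S = 88.0902.
(2,2): S=120.4720. Δ = (V_up−V_dn)/(S_up−S_dn) = (0.0000−26.8060)/(178.2986−90.3540) = -0.3048. V = [p*·0.0000 + (1−p*)·26.8060]/1.33 = 4.1414. B = V − Δ·S = 40.8620.
(1,0): S=41.2500. Δ = (V_up−V_dn)/(S_up−S_dn) = (27.0402−57.1527)/(61.0500−30.9375) = -1.0000. V = [p*·27.0402 + (1−p*)·57.1527]/1.33 = 24.9833. B = V − Δ·S = 66.2333.
(1,1): S=81.4000. Δ = (V_up−V_dn)/(S_up−S_dn) = (4.1414−27.0402)/(120.4720−61.0500) = -0.3854. V = [p*·4.1414 + (1−p*)·27.0402]/1.33 = 6.6516. B = V − Δ·S = 38.0199.
(0,0): S=55.0000. Δ = (V_up−V_dn)/(S_up−S_dn) = (6.6516−24.9833)/(81.4000−41.2500) = -0.4566. V = [p*·6.6516 + (1−p*)·24.9833]/1.33 = 7.8334. B = V − Δ·S = 32.9452.
Each (Δ,B) replicates both successor values, so the strategy is self-financing and V0 is arbitrage-free.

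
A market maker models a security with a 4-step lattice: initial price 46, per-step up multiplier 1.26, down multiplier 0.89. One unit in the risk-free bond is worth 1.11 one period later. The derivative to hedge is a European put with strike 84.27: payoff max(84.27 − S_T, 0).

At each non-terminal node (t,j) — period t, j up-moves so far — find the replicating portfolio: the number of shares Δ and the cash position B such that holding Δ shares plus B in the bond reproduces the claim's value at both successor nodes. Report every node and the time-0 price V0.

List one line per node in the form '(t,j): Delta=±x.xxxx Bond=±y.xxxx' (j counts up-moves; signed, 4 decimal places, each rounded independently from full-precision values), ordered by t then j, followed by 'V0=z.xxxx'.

Risk-neutral probability p* = (R−d)/(u−d) = (1.11−0.89)/(1.26−0.89) = 0.5946.
Terminal payoffs: V(4,0)=55.4086, V(4,1)=43.4100, V(4,2)=26.4233, V(4,3)=2.3746, V(4,4)=0.0000
(3,0): S=32.4286. Δ = (V_up−V_dn)/(S_up−S_dn) = (43.4100−55.4086)/(40.8600−28.8614) = -1.0000. V = [p*·43.4100 + (1−p*)·55.4086]/1.11 = 43.4903. B = V − Δ·S = 75.9189.
(3,1): S=45.9101. Δ = (V_up−V_dn)/(S_up−S_dn) = (26.4233−43.4100)/(57.8467−40.8600) = -1.0000. V = [p*·26.4233 + (1−p*)·43.4100]/1.11 = 30.0088. B = V − Δ·S = 75.9189.
(3,2): S=64.9963. Δ = (V_up−V_dn)/(S_up−S_dn) = (2.3746−26.4233)/(81.8954−57.8467) = -1.0000. V = [p*·2.3746 + (1−p*)·26.4233]/1.11 = 10.9226. B = V − Δ·S = 75.9189.
(3,3): S=92.0173. Δ = (V_up−V_dn)/(S_up−S_dn) = (0.0000−2.3746)/(115.9418−81.8954) = -0.0697. V = [p*·0.0000 + (1−p*)·2.3746]/1.11 = 0.8673. B = V − Δ·S = 7.2851.
(2,0): S=36.4366. Δ = (V_up−V_dn)/(S_up−S_dn) = (30.0088−43.4903)/(45.9101−32.4286) = -1.0000. V = [p*·30.0088 + (1−p*)·43.4903]/1.11 = 31.9588. B = V − Δ·S = 68.3954.
(2,1): S=51.5844. Δ = (V_up−V_dn)/(S_up−S_dn) = (10.9226−30.0088)/(64.9963−45.9101) = -1.0000. V = [p*·10.9226 + (1−p*)·30.0088]/1.11 = 16.8110. B = V − Δ·S = 68.3954.
(2,2): S=73.0296. Δ = (V_up−V_dn)/(S_up−S_dn) = (0.8673−10.9226)/(92.0173−64.9963) = -0.3721. V = [p*·0.8673 + (1−p*)·10.9226]/1.11 = 4.4538. B = V − Δ·S = 31.6303.
(1,0): S=40.9400. Δ = (V_up−V_dn)/(S_up−S_dn) = (16.8110−31.9588)/(51.5844−36.4366) = -1.0000. V = [p*·16.8110 + (1−p*)·31.9588]/1.11 = 20.6775. B = V − Δ·S = 61.6175.
(1,1): S=57.9600. Δ = (V_up−V_dn)/(S_up−S_dn) = (4.4538−16.8110)/(73.0296−51.5844) = -0.5762. V = [p*·4.4538 + (1−p*)·16.8110]/1.11 = 8.5257. B = V − Δ·S = 41.9235.
(0,0): S=46.0000. Δ = (V_up−V_dn)/(S_up−S_dn) = (8.5257−20.6775)/(57.9600−40.9400) = -0.7140. V = [p*·8.5257 + (1−p*)·20.6775]/1.11 = 12.1190. B = V − Δ·S = 44.9618.
Root portfolio cost Δ·46+B reproduces V0=12.1190.

(0,0): Delta=-0.7140 Bond=44.9618
(1,0): Delta=-1.0000 Bond=61.6175
(1,1): Delta=-0.5762 Bond=41.9235
(2,0): Delta=-1.0000 Bond=68.3954
(2,1): Delta=-1.0000 Bond=68.3954
(2,2): Delta=-0.3721 Bond=31.6303
(3,0): Delta=-1.0000 Bond=75.9189
(3,1): Delta=-1.0000 Bond=75.9189
(3,2): Delta=-1.0000 Bond=75.9189
(3,3): Delta=-0.0697 Bond=7.2851
V0=12.1190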